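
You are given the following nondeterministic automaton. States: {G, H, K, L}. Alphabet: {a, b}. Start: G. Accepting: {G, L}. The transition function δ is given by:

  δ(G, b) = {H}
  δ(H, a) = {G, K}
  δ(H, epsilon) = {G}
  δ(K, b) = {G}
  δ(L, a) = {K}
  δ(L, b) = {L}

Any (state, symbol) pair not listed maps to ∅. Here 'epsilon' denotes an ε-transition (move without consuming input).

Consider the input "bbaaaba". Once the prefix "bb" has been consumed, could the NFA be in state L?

No

Start in {G}.
Read 'b': G→{H}; union {H}; ε-closure = {G, H}.
Read 'b': G→{H}, H→∅; union {H}; ε-closure = {G, H}.
State L is not in {G, H}.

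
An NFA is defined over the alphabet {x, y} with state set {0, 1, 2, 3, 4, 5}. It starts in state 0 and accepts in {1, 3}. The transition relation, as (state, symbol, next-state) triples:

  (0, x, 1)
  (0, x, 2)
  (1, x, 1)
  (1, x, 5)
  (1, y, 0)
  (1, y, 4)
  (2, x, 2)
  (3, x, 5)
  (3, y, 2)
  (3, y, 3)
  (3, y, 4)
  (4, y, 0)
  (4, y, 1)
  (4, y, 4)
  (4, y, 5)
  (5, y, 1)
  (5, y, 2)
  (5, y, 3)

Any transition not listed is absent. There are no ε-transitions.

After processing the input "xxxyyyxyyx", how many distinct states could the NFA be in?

3

Start in {0}.
Read 'x': {0} → {1, 2}.
Read 'x': {1, 2} → {1, 2, 5}.
Read 'x': {1, 2, 5} → {1, 2, 5}.
Read 'y': {1, 2, 5} → {0, 1, 2, 3, 4}.
Read 'y': {0, 1, 2, 3, 4} → {0, 1, 2, 3, 4, 5}.
Read 'y': {0, 1, 2, 3, 4, 5} → {0, 1, 2, 3, 4, 5}.
Read 'x': {0, 1, 2, 3, 4, 5} → {1, 2, 5}.
Read 'y': {1, 2, 5} → {0, 1, 2, 3, 4}.
Read 'y': {0, 1, 2, 3, 4} → {0, 1, 2, 3, 4, 5}.
Read 'x': {0, 1, 2, 3, 4, 5} → {1, 2, 5}.
That set has 3 states.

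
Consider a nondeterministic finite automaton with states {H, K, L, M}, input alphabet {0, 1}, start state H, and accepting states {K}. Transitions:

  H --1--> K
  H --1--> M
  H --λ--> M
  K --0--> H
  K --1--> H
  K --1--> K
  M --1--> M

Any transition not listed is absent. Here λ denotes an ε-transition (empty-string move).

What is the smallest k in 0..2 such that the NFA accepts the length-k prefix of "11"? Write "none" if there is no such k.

1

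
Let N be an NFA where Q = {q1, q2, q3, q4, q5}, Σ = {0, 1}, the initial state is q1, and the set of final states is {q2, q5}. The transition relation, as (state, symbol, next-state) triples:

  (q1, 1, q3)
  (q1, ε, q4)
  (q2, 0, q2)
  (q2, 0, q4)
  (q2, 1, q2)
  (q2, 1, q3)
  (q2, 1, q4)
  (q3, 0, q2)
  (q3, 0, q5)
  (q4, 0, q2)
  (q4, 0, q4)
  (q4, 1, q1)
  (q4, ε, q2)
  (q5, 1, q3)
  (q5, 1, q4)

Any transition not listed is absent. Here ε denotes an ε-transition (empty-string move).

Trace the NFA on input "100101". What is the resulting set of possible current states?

{q1, q2, q3, q4}

Start: ε-closure({q1}) = {q1, q2, q4}.
Read '1': q1→{q3}, q2→{q2, q3, q4}, q4→{q1}; now {q1, q2, q3, q4}.
Read '0': q1→∅, q2→{q2, q4}, q3→{q2, q5}, q4→{q2, q4}; now {q2, q4, q5}.
Read '0': q2→{q2, q4}, q4→{q2, q4}, q5→∅; now {q2, q4}.
Read '1': q2→{q2, q3, q4}, q4→{q1}; now {q1, q2, q3, q4}.
Read '0': q1→∅, q2→{q2, q4}, q3→{q2, q5}, q4→{q2, q4}; now {q2, q4, q5}.
Read '1': q2→{q2, q3, q4}, q4→{q1}, q5→{q3, q4}; now {q1, q2, q3, q4}.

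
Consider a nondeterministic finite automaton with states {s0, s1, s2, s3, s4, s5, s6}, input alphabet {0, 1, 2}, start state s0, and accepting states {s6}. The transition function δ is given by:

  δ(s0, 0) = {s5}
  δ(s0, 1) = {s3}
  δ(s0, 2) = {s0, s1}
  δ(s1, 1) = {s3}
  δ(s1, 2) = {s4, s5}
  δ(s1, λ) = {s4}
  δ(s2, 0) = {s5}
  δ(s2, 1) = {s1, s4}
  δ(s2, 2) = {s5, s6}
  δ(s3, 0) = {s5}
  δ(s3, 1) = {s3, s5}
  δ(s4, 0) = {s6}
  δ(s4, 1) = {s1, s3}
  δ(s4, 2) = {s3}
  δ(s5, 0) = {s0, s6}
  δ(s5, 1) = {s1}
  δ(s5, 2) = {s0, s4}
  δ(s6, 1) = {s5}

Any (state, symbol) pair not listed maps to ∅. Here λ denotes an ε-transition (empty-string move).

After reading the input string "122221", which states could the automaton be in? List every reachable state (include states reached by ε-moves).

Start in {s0}.
Read '1': {s0} → {s3}.
Read '2': {s3} → ∅.
The set is empty and remains empty for the remaining 4 symbols.

∅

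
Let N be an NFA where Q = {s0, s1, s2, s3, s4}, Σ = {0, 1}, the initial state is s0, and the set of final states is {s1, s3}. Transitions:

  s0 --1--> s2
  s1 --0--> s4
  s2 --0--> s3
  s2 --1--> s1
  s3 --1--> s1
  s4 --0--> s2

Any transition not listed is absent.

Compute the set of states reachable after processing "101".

Start in {s0}.
Read '1': {s0} → {s2}.
Read '0': {s2} → {s3}.
Read '1': {s3} → {s1}.

{s1}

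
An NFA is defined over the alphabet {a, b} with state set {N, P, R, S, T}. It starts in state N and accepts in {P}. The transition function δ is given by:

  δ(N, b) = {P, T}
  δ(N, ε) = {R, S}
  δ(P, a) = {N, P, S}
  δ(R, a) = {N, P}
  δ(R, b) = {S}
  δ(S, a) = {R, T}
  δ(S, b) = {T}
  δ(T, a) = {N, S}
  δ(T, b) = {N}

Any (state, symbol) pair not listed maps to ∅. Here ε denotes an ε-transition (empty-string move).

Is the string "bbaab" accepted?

Start: ε-closure({N}) = {N, R, S}.
Read 'b': N→{P, T}, R→{S}, S→{T}; now {P, S, T}.
Read 'b': P→∅, S→{T}, T→{N}; union {N, T}; ε-closure = {N, R, S, T}.
Read 'a': N→∅, R→{N, P}, S→{R, T}, T→{N, S}; now {N, P, R, S, T}.
Read 'a': N→∅, P→{N, P, S}, R→{N, P}, S→{R, T}, T→{N, S}; now {N, P, R, S, T}.
Read 'b': N→{P, T}, P→∅, R→{S}, S→{T}, T→{N}; union {N, P, S, T}; ε-closure = {N, P, R, S, T}.
The final set {N, P, R, S, T} contains the accepting state P.

Yes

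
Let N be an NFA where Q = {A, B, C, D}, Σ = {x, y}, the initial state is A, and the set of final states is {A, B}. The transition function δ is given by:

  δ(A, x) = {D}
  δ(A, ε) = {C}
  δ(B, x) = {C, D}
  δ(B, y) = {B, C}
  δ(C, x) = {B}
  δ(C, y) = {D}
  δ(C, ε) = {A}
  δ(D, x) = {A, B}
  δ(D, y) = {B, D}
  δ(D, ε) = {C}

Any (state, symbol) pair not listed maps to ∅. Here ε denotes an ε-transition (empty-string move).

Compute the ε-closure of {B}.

{B}

Begin with {B}.
No ε-moves leave this set, so the closure equals the set itself.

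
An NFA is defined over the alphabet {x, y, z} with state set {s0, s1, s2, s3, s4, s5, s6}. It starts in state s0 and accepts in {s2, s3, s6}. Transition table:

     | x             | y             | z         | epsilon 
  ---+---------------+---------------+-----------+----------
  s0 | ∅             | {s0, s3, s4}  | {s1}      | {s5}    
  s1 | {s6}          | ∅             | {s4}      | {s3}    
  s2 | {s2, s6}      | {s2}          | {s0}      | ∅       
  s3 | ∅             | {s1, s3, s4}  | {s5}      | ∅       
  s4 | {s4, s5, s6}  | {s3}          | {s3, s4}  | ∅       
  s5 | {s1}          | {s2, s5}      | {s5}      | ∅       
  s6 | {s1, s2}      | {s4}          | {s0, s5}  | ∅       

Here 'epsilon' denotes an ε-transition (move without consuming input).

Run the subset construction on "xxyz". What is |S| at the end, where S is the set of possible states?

2

Start: ε-closure({s0}) = {s0, s5}.
Read 'x': s0→∅, s5→{s1}; union {s1}; ε-closure = {s1, s3}.
Read 'x': s1→{s6}, s3→∅; now {s6}.
Read 'y': s6→{s4}; now {s4}.
Read 'z': s4→{s3, s4}; now {s3, s4}.
That set has 2 states.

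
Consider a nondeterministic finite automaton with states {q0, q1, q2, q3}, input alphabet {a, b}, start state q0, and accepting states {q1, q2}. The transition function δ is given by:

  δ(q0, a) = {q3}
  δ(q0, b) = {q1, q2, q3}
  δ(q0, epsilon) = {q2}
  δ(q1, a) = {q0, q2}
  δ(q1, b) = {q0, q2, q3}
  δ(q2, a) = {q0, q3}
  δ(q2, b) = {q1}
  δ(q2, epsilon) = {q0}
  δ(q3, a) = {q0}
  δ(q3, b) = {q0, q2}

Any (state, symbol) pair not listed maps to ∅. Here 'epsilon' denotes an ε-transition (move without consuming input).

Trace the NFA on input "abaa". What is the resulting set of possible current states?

{q0, q2, q3}

Start: ε-closure({q0}) = {q0, q2}.
Read 'a': q0→{q3}, q2→{q0, q3}; union {q0, q3}; ε-closure = {q0, q2, q3}.
Read 'b': q0→{q1, q2, q3}, q2→{q1}, q3→{q0, q2}; now {q0, q1, q2, q3}.
Read 'a': q0→{q3}, q1→{q0, q2}, q2→{q0, q3}, q3→{q0}; now {q0, q2, q3}.
Read 'a': q0→{q3}, q2→{q0, q3}, q3→{q0}; union {q0, q3}; ε-closure = {q0, q2, q3}.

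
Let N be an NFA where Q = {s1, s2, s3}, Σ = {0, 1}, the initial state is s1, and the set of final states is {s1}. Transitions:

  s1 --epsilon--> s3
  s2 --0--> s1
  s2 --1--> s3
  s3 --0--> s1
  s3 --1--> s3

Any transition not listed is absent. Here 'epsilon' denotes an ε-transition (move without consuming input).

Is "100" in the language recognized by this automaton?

Start: ε-closure({s1}) = {s1, s3}.
Read '1': s1→∅, s3→{s3}; now {s3}.
Read '0': s3→{s1}; union {s1}; ε-closure = {s1, s3}.
Read '0': s1→∅, s3→{s1}; union {s1}; ε-closure = {s1, s3}.
The final set {s1, s3} contains the accepting state s1.

Yes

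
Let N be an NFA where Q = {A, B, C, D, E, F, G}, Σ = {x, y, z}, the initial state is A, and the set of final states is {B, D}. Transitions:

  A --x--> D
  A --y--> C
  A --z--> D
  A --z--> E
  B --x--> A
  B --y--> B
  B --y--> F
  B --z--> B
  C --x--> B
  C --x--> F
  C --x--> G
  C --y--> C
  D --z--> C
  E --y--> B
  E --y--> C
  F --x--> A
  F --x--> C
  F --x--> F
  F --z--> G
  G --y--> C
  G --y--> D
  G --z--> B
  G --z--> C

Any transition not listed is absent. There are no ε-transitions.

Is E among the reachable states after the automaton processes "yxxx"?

No

Start in {A}.
Read 'y': A→{C}; now {C}.
Read 'x': C→{B, F, G}; now {B, F, G}.
Read 'x': B→{A}, F→{A, C, F}, G→∅; now {A, C, F}.
Read 'x': A→{D}, C→{B, F, G}, F→{A, C, F}; now {A, B, C, D, F, G}.
State E is not in {A, B, C, D, F, G}.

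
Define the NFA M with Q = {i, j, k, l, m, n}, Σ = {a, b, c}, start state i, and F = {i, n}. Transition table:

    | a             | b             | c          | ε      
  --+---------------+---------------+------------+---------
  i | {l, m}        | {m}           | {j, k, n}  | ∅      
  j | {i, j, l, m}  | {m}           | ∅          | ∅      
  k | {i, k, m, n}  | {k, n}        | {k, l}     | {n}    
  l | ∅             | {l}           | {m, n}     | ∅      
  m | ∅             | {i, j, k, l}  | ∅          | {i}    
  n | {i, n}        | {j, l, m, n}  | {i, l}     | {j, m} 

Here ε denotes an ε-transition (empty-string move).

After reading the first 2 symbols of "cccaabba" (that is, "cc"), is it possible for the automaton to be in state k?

Yes

Start in {i}.
Read 'c': {i} → {i, j, k, m, n}.
Read 'c': {i, j, k, m, n} → {i, j, k, l, m, n}.
State k is in {i, j, k, l, m, n}.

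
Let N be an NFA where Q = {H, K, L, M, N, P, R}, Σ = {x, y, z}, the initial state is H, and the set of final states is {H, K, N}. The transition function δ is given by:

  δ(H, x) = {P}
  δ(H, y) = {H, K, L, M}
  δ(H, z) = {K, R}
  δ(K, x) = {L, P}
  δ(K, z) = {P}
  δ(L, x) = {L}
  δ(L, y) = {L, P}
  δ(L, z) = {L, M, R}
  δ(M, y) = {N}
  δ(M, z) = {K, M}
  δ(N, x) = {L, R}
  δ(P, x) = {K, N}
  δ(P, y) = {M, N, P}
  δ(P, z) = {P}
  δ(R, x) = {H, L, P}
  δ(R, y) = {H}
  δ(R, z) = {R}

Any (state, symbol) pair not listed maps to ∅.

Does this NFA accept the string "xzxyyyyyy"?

No

Start in {H}.
Read 'x': H→{P}; now {P}.
Read 'z': P→{P}; now {P}.
Read 'x': P→{K, N}; now {K, N}.
Read 'y': K→∅, N→∅; now ∅.
The set is empty and remains empty for the remaining 5 symbols.
The final set ∅ contains no accepting state.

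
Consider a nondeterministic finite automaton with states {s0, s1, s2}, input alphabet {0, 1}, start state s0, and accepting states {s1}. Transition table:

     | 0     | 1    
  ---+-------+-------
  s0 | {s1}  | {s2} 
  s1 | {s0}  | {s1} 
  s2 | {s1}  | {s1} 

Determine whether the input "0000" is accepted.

No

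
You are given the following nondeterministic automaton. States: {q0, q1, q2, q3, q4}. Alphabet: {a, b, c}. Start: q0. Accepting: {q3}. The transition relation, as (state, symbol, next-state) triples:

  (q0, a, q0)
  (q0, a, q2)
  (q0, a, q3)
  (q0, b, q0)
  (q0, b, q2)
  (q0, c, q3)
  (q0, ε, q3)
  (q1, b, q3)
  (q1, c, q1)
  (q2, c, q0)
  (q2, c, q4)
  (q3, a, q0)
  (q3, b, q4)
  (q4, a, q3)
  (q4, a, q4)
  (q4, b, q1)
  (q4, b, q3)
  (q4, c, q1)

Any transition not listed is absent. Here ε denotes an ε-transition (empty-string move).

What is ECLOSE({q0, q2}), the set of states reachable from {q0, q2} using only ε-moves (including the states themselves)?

Begin with {q0, q2}.
ε-move q0 → q3; add q3.

{q0, q2, q3}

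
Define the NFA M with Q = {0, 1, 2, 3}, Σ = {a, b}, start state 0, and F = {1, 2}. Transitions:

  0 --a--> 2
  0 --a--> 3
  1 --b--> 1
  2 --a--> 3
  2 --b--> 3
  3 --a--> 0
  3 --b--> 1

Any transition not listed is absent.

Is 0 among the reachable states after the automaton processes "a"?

No

Start in {0}.
Read 'a': {0} → {2, 3}.
State 0 is not in {2, 3}.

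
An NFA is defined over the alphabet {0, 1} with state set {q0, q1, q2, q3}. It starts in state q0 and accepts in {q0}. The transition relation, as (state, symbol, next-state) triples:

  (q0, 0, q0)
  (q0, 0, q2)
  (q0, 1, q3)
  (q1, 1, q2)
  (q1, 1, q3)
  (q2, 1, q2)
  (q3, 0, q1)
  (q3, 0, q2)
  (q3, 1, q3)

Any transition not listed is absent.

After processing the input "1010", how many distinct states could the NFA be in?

2

Start in {q0}.
Read '1': q0→{q3}; now {q3}.
Read '0': q3→{q1, q2}; now {q1, q2}.
Read '1': q1→{q2, q3}, q2→{q2}; now {q2, q3}.
Read '0': q2→∅, q3→{q1, q2}; now {q1, q2}.
That set has 2 states.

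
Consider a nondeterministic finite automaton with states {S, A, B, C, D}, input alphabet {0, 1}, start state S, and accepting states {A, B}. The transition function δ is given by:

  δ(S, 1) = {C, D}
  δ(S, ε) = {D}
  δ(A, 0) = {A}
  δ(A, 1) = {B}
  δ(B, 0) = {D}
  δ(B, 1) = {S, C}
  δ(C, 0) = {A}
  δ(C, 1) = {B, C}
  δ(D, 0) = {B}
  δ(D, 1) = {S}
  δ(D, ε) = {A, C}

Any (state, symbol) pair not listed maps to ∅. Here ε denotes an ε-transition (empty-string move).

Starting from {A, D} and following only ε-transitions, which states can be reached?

Begin with {A, D}.
ε-move D → C; add C.

{A, C, D}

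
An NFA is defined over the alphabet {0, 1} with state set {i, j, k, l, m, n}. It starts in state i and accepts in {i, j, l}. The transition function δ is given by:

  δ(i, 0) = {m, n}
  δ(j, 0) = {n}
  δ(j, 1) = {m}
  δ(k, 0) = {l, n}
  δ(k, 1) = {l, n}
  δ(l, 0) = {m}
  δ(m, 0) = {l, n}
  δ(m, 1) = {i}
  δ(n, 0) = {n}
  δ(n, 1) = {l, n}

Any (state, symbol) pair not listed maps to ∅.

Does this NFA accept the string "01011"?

Yes

Start in {i}.
Read '0': i→{m, n}; now {m, n}.
Read '1': m→{i}, n→{l, n}; now {i, l, n}.
Read '0': i→{m, n}, l→{m}, n→{n}; now {m, n}.
Read '1': m→{i}, n→{l, n}; now {i, l, n}.
Read '1': i→∅, l→∅, n→{l, n}; now {l, n}.
The final set {l, n} contains the accepting state l.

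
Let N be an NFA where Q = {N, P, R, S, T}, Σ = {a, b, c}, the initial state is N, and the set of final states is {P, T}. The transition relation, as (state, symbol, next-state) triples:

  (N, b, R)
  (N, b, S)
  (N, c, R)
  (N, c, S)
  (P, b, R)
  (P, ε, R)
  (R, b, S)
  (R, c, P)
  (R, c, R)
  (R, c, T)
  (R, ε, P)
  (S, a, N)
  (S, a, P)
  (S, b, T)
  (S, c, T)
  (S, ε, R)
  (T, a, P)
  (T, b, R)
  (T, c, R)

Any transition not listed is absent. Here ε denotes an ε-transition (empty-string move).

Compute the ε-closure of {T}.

Begin with {T}.
No ε-moves leave this set, so the closure equals the set itself.

{T}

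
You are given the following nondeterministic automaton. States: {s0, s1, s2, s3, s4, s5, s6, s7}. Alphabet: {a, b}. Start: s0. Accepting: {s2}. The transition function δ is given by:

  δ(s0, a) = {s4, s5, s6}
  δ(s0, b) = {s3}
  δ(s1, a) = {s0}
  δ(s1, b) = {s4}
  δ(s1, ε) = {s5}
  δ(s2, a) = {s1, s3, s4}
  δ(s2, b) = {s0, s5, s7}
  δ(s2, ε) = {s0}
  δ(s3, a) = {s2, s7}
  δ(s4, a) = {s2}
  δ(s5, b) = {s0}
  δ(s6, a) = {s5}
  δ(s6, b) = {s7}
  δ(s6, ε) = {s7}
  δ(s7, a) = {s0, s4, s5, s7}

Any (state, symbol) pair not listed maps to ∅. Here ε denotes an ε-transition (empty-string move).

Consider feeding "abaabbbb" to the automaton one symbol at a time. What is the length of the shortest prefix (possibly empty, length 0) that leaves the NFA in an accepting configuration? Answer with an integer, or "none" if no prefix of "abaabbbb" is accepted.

4

Start in {s0}.
Read 'a': s0→{s4, s5, s6}; union {s4, s5, s6}; ε-closure = {s4, s5, s6, s7}.
Read 'b': s4→∅, s5→{s0}, s6→{s7}, s7→∅; now {s0, s7}.
Read 'a': s0→{s4, s5, s6}, s7→{s0, s4, s5, s7}; now {s0, s4, s5, s6, s7}.
Read 'a': s0→{s4, s5, s6}, s4→{s2}, s5→∅, s6→{s5}, s7→{s0, s4, s5, s7}; now {s0, s2, s4, s5, s6, s7}.
None of the earlier sets intersect F, but {s0, s2, s4, s5, s6, s7} does.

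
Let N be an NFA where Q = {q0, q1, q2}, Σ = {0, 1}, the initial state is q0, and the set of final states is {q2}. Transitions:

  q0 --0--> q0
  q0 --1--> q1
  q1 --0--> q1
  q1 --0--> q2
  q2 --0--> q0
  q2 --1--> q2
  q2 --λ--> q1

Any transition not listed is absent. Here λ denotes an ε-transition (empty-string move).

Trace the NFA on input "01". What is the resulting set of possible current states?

{q1}

Start in {q0}.
Read '0': {q0} → {q0}.
Read '1': {q0} → {q1}.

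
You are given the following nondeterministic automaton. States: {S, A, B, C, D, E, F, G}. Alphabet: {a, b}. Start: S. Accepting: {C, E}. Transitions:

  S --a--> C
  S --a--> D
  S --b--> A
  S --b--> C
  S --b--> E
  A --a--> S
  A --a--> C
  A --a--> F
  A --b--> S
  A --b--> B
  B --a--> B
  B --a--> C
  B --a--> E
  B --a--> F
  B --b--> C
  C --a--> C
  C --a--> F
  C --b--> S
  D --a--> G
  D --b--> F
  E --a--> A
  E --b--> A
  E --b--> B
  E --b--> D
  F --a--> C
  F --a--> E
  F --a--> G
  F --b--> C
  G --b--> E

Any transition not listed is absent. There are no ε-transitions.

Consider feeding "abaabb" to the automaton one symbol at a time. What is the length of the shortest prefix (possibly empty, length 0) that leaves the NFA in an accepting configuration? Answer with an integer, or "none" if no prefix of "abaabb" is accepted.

1

Start in {S}.
Read 'a': S→{C, D}; now {C, D}.
None of the earlier sets intersect F, but {C, D} does.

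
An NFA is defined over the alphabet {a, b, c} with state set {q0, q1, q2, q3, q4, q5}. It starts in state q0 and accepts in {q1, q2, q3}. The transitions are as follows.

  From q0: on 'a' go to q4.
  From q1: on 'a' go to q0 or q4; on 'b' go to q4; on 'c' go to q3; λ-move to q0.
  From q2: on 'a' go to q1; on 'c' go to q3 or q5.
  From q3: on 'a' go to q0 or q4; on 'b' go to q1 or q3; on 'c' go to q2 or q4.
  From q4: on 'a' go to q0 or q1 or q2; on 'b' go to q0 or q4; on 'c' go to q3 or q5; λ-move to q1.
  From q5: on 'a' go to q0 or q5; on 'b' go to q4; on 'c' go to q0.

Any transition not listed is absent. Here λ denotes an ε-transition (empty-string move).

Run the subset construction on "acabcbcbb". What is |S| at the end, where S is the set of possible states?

Start in {q0}.
Read 'a': q0→{q4}; union {q4}; ε-closure = {q0, q1, q4}.
Read 'c': q0→∅, q1→{q3}, q4→{q3, q5}; now {q3, q5}.
Read 'a': q3→{q0, q4}, q5→{q0, q5}; union {q0, q4, q5}; ε-closure = {q0, q1, q4, q5}.
Read 'b': q0→∅, q1→{q4}, q4→{q0, q4}, q5→{q4}; union {q0, q4}; ε-closure = {q0, q1, q4}.
Read 'c': q0→∅, q1→{q3}, q4→{q3, q5}; now {q3, q5}.
Read 'b': q3→{q1, q3}, q5→{q4}; union {q1, q3, q4}; ε-closure = {q0, q1, q3, q4}.
Read 'c': q0→∅, q1→{q3}, q3→{q2, q4}, q4→{q3, q5}; union {q2, q3, q4, q5}; ε-closure = {q0, q1, q2, q3, q4, q5}.
Read 'b': q0→∅, q1→{q4}, q2→∅, q3→{q1, q3}, q4→{q0, q4}, q5→{q4}; now {q0, q1, q3, q4}.
Read 'b': q0→∅, q1→{q4}, q3→{q1, q3}, q4→{q0, q4}; now {q0, q1, q3, q4}.
That set has 4 states.

4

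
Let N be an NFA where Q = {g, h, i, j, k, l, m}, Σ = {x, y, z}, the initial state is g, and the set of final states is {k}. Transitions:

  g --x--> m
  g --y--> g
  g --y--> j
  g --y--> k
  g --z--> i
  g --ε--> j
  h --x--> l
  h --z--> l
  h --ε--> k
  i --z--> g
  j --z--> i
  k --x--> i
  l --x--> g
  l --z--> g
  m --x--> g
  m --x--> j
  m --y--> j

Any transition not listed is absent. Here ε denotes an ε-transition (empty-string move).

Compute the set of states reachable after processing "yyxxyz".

Start: ε-closure({g}) = {g, j}.
Read 'y': {g, j} → {g, j, k}.
Read 'y': {g, j, k} → {g, j, k}.
Read 'x': {g, j, k} → {i, m}.
Read 'x': {i, m} → {g, j}.
Read 'y': {g, j} → {g, j, k}.
Read 'z': {g, j, k} → {i}.

{i}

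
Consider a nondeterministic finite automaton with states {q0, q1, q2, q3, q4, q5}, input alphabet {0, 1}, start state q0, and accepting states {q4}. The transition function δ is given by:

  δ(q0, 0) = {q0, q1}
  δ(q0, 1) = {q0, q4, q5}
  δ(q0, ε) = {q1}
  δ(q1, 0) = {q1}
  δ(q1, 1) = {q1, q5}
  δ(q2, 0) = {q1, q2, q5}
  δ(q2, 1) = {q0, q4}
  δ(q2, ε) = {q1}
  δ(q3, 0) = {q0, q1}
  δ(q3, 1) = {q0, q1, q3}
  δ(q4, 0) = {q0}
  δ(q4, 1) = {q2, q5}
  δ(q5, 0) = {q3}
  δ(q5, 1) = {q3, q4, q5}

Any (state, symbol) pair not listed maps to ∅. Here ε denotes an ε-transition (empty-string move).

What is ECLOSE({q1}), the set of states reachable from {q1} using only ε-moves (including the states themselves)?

{q1}

Begin with {q1}.
No ε-moves leave this set, so the closure equals the set itself.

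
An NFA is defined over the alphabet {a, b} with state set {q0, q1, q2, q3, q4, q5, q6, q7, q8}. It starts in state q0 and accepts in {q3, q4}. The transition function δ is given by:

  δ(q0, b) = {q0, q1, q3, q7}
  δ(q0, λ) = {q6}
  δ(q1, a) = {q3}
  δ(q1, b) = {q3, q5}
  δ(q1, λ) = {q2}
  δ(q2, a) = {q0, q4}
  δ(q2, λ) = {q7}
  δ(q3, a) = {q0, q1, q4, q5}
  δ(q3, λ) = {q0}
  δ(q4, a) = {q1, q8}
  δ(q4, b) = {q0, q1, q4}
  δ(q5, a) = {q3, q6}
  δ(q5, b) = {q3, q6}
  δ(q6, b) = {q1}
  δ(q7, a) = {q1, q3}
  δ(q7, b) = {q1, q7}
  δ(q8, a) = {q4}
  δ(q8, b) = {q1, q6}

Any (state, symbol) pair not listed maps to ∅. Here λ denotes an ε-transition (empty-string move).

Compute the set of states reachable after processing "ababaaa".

Start: ε-closure({q0}) = {q0, q6}.
Read 'a': q0→∅, q6→∅; now ∅.
The set is empty and remains empty for the remaining 6 symbols.

∅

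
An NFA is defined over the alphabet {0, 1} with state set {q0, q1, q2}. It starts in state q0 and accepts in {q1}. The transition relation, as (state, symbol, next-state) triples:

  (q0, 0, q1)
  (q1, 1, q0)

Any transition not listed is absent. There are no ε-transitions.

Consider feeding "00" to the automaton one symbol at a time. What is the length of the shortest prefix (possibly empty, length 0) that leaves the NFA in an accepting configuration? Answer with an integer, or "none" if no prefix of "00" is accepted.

Start in {q0}.
Read '0': q0→{q1}; now {q1}.
None of the earlier sets intersect F, but {q1} does.

1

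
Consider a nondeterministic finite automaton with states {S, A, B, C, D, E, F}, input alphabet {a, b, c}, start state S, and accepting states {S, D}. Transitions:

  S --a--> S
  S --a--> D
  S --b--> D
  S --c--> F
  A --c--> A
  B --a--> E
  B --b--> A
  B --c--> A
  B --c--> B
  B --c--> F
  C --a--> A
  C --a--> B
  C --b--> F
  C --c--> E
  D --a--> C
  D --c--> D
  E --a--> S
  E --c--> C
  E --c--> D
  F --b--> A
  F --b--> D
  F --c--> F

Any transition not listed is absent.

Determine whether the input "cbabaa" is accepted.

No

Start in {S}.
Read 'c': {S} → {F}.
Read 'b': {F} → {A, D}.
Read 'a': {A, D} → {C}.
Read 'b': {C} → {F}.
Read 'a': {F} → ∅.
The set is empty and remains empty for the remaining 1 symbol.
The final set ∅ contains no accepting state.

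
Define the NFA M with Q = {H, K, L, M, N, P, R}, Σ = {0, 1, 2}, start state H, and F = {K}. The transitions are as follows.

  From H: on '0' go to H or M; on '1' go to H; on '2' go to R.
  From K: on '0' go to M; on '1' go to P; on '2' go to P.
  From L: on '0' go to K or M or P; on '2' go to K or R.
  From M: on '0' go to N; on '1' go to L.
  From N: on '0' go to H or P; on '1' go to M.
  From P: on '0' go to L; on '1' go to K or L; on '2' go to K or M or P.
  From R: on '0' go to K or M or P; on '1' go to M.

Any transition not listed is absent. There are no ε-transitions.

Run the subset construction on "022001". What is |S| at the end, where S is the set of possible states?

0

Start in {H}.
Read '0': H→{H, M}; now {H, M}.
Read '2': H→{R}, M→∅; now {R}.
Read '2': R→∅; now ∅.
The set is empty and remains empty for the remaining 3 symbols.
That set has 0 states.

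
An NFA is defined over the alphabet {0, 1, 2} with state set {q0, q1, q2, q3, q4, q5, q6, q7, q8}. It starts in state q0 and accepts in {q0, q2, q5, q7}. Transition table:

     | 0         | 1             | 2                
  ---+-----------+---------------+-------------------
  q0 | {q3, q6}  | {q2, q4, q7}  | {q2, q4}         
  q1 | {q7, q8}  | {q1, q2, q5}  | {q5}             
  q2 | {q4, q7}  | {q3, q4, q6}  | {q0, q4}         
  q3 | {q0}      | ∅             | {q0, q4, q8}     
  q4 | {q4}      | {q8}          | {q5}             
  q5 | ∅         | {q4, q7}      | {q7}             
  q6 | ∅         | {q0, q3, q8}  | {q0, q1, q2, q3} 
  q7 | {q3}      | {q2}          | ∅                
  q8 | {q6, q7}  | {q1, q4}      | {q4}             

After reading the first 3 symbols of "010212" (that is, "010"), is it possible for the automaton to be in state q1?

Start in {q0}.
Read '0': {q0} → {q3, q6}.
Read '1': {q3, q6} → {q0, q3, q8}.
Read '0': {q0, q3, q8} → {q0, q3, q6, q7}.
State q1 is not in {q0, q3, q6, q7}.

No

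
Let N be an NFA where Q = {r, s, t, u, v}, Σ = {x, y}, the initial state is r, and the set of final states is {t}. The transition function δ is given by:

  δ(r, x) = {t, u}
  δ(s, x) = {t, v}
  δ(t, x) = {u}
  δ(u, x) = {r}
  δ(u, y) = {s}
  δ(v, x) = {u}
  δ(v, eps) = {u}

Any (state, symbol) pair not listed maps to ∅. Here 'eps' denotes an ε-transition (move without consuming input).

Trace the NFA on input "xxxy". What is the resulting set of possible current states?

Start in {r}.
Read 'x': r→{t, u}; now {t, u}.
Read 'x': t→{u}, u→{r}; now {r, u}.
Read 'x': r→{t, u}, u→{r}; now {r, t, u}.
Read 'y': r→∅, t→∅, u→{s}; now {s}.

{s}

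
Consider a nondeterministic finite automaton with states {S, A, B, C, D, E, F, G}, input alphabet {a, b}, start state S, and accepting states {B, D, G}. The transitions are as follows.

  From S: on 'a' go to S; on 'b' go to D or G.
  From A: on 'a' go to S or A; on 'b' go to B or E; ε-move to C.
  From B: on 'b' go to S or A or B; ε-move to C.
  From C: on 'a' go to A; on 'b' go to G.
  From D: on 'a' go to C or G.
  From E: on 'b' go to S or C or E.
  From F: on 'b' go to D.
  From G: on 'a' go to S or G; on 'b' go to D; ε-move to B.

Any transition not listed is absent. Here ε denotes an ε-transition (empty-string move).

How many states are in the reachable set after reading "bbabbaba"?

5

Start in {S}.
Read 'b': S→{D, G}; union {D, G}; ε-closure = {B, C, D, G}.
Read 'b': B→{S, A, B}, C→{G}, D→∅, G→{D}; union {S, A, B, D, G}; ε-closure = {S, A, B, C, D, G}.
Read 'a': S→{S}, A→{S, A}, B→∅, C→{A}, D→{C, G}, G→{S, G}; union {S, A, C, G}; ε-closure = {S, A, B, C, G}.
Read 'b': S→{D, G}, A→{B, E}, B→{S, A, B}, C→{G}, G→{D}; union {S, A, B, D, E, G}; ε-closure = {S, A, B, C, D, E, G}.
Read 'b': S→{D, G}, A→{B, E}, B→{S, A, B}, C→{G}, D→∅, E→{S, C, E}, G→{D}; now {S, A, B, C, D, E, G}.
Read 'a': S→{S}, A→{S, A}, B→∅, C→{A}, D→{C, G}, E→∅, G→{S, G}; union {S, A, C, G}; ε-closure = {S, A, B, C, G}.
Read 'b': S→{D, G}, A→{B, E}, B→{S, A, B}, C→{G}, G→{D}; union {S, A, B, D, E, G}; ε-closure = {S, A, B, C, D, E, G}.
Read 'a': S→{S}, A→{S, A}, B→∅, C→{A}, D→{C, G}, E→∅, G→{S, G}; union {S, A, C, G}; ε-closure = {S, A, B, C, G}.
That set has 5 states.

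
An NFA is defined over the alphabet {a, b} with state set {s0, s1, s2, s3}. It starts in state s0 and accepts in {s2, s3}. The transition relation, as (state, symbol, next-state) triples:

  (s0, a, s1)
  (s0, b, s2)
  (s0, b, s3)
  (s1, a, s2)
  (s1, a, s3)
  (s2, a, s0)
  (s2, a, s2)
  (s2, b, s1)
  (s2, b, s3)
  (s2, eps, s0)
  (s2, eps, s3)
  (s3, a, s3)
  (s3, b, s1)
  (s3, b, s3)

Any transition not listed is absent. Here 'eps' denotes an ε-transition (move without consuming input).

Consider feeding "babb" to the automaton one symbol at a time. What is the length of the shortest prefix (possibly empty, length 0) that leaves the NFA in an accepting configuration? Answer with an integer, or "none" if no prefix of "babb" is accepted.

1

Start in {s0}.
Read 'b': {s0} → {s0, s2, s3}.
None of the earlier sets intersect F, but {s0, s2, s3} does.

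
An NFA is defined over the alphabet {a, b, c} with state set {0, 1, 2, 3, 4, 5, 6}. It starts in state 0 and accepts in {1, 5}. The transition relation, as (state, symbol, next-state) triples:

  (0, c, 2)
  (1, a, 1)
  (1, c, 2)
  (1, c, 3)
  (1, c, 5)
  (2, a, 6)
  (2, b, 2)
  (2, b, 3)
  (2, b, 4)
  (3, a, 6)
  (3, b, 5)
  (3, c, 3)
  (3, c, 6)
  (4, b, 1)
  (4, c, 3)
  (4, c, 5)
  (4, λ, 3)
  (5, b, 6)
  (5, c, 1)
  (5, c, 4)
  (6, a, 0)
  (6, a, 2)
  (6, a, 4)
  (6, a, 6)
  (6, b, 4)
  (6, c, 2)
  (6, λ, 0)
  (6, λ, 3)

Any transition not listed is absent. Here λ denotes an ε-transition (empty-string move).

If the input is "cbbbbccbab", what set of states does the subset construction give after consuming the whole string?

Start in {0}.
Read 'c': 0→{2}; now {2}.
Read 'b': 2→{2, 3, 4}; now {2, 3, 4}.
Read 'b': 2→{2, 3, 4}, 3→{5}, 4→{1}; now {1, 2, 3, 4, 5}.
Read 'b': 1→∅, 2→{2, 3, 4}, 3→{5}, 4→{1}, 5→{6}; union {1, 2, 3, 4, 5, 6}; ε-closure = {0, 1, 2, 3, 4, 5, 6}.
Read 'b': 0→∅, 1→∅, 2→{2, 3, 4}, 3→{5}, 4→{1}, 5→{6}, 6→{4}; union {1, 2, 3, 4, 5, 6}; ε-closure = {0, 1, 2, 3, 4, 5, 6}.
Read 'c': 0→{2}, 1→{2, 3, 5}, 2→∅, 3→{3, 6}, 4→{3, 5}, 5→{1, 4}, 6→{2}; union {1, 2, 3, 4, 5, 6}; ε-closure = {0, 1, 2, 3, 4, 5, 6}.
Read 'c': 0→{2}, 1→{2, 3, 5}, 2→∅, 3→{3, 6}, 4→{3, 5}, 5→{1, 4}, 6→{2}; union {1, 2, 3, 4, 5, 6}; ε-closure = {0, 1, 2, 3, 4, 5, 6}.
Read 'b': 0→∅, 1→∅, 2→{2, 3, 4}, 3→{5}, 4→{1}, 5→{6}, 6→{4}; union {1, 2, 3, 4, 5, 6}; ε-closure = {0, 1, 2, 3, 4, 5, 6}.
Read 'a': 0→∅, 1→{1}, 2→{6}, 3→{6}, 4→∅, 5→∅, 6→{0, 2, 4, 6}; union {0, 1, 2, 4, 6}; ε-closure = {0, 1, 2, 3, 4, 6}.
Read 'b': 0→∅, 1→∅, 2→{2, 3, 4}, 3→{5}, 4→{1}, 6→{4}; now {1, 2, 3, 4, 5}.

{1, 2, 3, 4, 5}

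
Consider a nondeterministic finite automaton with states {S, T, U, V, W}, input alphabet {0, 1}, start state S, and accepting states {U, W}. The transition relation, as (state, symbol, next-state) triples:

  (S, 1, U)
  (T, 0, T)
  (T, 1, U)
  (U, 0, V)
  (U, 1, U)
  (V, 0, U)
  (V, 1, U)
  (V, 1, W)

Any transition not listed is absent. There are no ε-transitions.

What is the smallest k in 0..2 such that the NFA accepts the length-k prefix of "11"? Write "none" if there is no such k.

1

Start in {S}.
Read '1': S→{U}; now {U}.
None of the earlier sets intersect F, but {U} does.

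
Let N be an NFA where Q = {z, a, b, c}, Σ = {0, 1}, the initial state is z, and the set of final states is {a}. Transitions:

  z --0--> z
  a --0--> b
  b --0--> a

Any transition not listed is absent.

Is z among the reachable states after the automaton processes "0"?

Yes

Start in {z}.
Read '0': z→{z}; now {z}.
State z is in {z}.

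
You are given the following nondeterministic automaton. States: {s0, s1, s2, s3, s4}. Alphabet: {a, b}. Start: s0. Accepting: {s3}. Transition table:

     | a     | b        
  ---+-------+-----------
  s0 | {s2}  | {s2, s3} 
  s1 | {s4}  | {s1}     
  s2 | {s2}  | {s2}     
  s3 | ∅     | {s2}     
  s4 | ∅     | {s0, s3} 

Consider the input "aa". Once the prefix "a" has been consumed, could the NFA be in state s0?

No

Start in {s0}.
Read 'a': {s0} → {s2}.
State s0 is not in {s2}.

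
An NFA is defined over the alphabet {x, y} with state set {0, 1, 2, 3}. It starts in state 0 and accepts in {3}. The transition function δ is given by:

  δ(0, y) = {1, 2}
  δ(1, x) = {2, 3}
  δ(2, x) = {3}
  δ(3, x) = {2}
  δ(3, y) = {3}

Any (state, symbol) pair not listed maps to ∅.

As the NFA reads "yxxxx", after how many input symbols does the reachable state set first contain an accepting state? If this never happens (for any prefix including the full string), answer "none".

Start in {0}.
Read 'y': {0} → {1, 2}.
Read 'x': {1, 2} → {2, 3}.
None of the earlier sets intersect F, but {2, 3} does.

2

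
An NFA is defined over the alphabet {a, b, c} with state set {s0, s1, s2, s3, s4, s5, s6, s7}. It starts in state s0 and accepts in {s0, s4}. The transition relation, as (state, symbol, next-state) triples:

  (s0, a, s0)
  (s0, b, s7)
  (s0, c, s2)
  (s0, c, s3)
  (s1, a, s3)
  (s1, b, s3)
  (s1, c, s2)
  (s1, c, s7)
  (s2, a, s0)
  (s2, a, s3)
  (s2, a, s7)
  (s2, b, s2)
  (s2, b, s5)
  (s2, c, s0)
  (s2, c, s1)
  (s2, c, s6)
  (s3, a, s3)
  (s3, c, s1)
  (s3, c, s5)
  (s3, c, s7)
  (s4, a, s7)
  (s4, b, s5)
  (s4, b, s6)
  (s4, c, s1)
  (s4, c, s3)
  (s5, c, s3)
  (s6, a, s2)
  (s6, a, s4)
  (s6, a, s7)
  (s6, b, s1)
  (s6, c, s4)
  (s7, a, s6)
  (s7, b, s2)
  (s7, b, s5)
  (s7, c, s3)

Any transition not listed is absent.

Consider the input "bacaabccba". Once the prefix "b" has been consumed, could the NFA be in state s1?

No

Start in {s0}.
Read 'b': s0→{s7}; now {s7}.
State s1 is not in {s7}.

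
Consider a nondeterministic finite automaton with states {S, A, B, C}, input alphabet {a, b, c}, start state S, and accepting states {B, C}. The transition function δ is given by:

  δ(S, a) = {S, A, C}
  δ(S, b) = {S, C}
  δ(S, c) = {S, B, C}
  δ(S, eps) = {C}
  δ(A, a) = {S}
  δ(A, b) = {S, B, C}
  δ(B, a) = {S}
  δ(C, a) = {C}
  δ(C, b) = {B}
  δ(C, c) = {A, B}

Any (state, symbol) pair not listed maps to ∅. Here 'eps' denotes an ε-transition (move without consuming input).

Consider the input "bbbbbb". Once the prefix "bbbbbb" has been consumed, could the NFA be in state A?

No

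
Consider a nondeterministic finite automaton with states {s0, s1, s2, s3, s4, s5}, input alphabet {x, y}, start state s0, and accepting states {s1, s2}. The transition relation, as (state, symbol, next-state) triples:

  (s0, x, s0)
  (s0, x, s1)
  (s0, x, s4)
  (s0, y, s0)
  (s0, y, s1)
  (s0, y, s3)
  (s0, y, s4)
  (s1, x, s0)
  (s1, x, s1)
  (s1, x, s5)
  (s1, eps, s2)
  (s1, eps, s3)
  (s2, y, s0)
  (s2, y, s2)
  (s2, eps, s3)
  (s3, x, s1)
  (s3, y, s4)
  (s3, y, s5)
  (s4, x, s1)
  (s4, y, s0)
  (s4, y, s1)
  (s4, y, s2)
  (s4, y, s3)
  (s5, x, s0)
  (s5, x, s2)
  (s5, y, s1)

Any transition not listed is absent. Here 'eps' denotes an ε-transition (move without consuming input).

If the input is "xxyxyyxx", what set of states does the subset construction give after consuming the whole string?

{s0, s1, s2, s3, s4, s5}

Start in {s0}.
Read 'x': s0→{s0, s1, s4}; union {s0, s1, s4}; ε-closure = {s0, s1, s2, s3, s4}.
Read 'x': s0→{s0, s1, s4}, s1→{s0, s1, s5}, s2→∅, s3→{s1}, s4→{s1}; union {s0, s1, s4, s5}; ε-closure = {s0, s1, s2, s3, s4, s5}.
Read 'y': s0→{s0, s1, s3, s4}, s1→∅, s2→{s0, s2}, s3→{s4, s5}, s4→{s0, s1, s2, s3}, s5→{s1}; now {s0, s1, s2, s3, s4, s5}.
Read 'x': s0→{s0, s1, s4}, s1→{s0, s1, s5}, s2→∅, s3→{s1}, s4→{s1}, s5→{s0, s2}; union {s0, s1, s2, s4, s5}; ε-closure = {s0, s1, s2, s3, s4, s5}.
Read 'y': s0→{s0, s1, s3, s4}, s1→∅, s2→{s0, s2}, s3→{s4, s5}, s4→{s0, s1, s2, s3}, s5→{s1}; now {s0, s1, s2, s3, s4, s5}.
Read 'y': s0→{s0, s1, s3, s4}, s1→∅, s2→{s0, s2}, s3→{s4, s5}, s4→{s0, s1, s2, s3}, s5→{s1}; now {s0, s1, s2, s3, s4, s5}.
Read 'x': s0→{s0, s1, s4}, s1→{s0, s1, s5}, s2→∅, s3→{s1}, s4→{s1}, s5→{s0, s2}; union {s0, s1, s2, s4, s5}; ε-closure = {s0, s1, s2, s3, s4, s5}.
Read 'x': s0→{s0, s1, s4}, s1→{s0, s1, s5}, s2→∅, s3→{s1}, s4→{s1}, s5→{s0, s2}; union {s0, s1, s2, s4, s5}; ε-closure = {s0, s1, s2, s3, s4, s5}.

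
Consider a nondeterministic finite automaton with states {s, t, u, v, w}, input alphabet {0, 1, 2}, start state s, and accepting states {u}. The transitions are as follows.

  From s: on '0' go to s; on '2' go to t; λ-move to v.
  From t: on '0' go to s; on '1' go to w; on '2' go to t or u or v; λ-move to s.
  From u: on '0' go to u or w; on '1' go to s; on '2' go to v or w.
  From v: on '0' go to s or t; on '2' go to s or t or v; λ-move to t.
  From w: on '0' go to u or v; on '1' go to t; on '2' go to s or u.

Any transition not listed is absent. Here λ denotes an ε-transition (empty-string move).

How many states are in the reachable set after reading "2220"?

5

Start: ε-closure({s}) = {s, t, v}.
Read '2': {s, t, v} → {s, t, u, v}.
Read '2': {s, t, u, v} → {s, t, u, v, w}.
Read '2': {s, t, u, v, w} → {s, t, u, v, w}.
Read '0': {s, t, u, v, w} → {s, t, u, v, w}.
That set has 5 states.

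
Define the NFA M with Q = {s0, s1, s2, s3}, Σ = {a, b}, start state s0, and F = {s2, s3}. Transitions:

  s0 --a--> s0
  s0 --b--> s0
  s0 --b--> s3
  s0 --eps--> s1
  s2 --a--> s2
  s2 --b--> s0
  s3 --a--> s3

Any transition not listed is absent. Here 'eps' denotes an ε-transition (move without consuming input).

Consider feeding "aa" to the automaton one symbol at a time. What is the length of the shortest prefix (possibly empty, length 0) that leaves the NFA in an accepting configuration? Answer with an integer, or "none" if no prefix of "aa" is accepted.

none

Start: ε-closure({s0}) = {s0, s1}.
Read 'a': {s0, s1} → {s0, s1}.
Read 'a': {s0, s1} → {s0, s1}.
No reachable set along the way intersects F.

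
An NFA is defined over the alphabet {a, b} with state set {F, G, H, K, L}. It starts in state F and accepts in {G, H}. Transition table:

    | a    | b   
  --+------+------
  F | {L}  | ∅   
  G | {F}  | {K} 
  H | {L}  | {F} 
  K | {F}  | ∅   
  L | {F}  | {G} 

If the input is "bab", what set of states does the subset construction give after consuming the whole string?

∅

Start in {F}.
Read 'b': {F} → ∅.
The set is empty and remains empty for the remaining 2 symbols.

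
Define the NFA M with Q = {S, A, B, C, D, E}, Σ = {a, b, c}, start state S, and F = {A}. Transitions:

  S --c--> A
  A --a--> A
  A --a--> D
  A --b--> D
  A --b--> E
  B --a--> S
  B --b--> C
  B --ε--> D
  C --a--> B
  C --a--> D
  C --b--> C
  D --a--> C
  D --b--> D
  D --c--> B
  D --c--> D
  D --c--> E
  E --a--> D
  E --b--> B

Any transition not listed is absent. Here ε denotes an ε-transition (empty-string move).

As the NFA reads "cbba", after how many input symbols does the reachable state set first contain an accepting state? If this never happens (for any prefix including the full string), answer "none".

1

Start in {S}.
Read 'c': {S} → {A}.
None of the earlier sets intersect F, but {A} does.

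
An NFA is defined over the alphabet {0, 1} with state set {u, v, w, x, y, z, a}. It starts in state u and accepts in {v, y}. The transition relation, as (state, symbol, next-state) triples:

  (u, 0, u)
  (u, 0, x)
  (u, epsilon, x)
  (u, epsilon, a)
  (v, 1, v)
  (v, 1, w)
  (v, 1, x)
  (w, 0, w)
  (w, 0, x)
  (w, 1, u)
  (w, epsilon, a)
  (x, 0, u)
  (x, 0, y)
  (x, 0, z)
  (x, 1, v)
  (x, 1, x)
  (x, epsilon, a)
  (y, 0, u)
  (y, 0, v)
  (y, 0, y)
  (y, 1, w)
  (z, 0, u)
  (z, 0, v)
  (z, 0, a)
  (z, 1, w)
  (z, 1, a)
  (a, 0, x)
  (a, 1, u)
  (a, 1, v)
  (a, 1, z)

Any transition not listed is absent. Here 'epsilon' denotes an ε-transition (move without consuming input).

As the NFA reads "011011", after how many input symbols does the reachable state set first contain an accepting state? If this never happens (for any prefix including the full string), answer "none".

Start: ε-closure({u}) = {u, x, a}.
Read '0': u→{u, x}, x→{u, y, z}, a→{x}; union {u, x, y, z}; ε-closure = {u, x, y, z, a}.
None of the earlier sets intersect F, but {u, x, y, z, a} does.

1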